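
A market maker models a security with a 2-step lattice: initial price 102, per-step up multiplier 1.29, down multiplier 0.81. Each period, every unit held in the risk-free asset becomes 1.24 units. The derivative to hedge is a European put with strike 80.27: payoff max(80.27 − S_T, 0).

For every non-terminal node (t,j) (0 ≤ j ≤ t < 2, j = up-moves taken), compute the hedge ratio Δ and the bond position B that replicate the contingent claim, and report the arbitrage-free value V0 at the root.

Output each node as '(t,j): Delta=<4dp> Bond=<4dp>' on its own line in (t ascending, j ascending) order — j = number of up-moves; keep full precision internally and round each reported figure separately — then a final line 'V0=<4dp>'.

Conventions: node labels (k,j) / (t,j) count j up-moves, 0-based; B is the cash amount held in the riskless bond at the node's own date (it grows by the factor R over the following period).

Risk-neutral probability p* = (R−d)/(u−d) = (1.24−0.81)/(1.29−0.81) = 0.8958.
At maturity the claim pays: V(2,0)=13.3478, V(2,1)=0.0000, V(2,2)=0.0000
  t=1,j=0: stock 82.6200 → up 106.5798 (V=0.0000), down 66.9222 (V=13.3478). Price 1.1213; hedge Δ=-0.3366, bond B=28.9292.
  t=1,j=1: stock 131.5800 → up 169.7382 (V=0.0000), down 106.5798 (V=0.0000). Price 0.0000; hedge Δ=0.0000, bond B=0.0000.
  t=0,j=0: stock 102.0000 → up 131.5800 (V=0.0000), down 82.6200 (V=1.1213). Price 0.0942; hedge Δ=-0.0229, bond B=2.4302.
Check: Δ(0,0)·S0 + B(0,0) = 0.0942 = V0.

(0,0): Delta=-0.0229 Bond=2.4302
(1,0): Delta=-0.3366 Bond=28.9292
(1,1): Delta=0.0000 Bond=0.0000
V0=0.0942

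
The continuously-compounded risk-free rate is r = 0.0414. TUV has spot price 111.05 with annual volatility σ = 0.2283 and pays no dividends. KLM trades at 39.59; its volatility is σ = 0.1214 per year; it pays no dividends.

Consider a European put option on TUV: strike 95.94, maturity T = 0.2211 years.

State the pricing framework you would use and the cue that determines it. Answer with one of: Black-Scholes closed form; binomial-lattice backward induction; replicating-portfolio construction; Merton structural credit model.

Key observation: everything needed for the exact continuous-time valuation of the European put on TUV (strike 95.94) is given, and no feature rules the closed form out.

framework: Black-Scholes closed form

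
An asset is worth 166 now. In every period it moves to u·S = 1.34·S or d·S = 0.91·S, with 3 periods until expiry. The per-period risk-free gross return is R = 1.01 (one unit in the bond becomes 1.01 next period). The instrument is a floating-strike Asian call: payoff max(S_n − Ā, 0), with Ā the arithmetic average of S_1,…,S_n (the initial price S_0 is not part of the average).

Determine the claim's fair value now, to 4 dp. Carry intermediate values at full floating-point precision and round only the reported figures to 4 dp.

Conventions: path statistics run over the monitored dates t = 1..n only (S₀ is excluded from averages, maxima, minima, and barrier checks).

price = 9.7464

Set p* = 0.2326 (from d < R < u); the path-dependent value is the discounted p*-expectation over all price paths.
Enumerate all 2^3 = 8 price paths (U = up ×1.34, D = down ×0.91); each path with k up-moves has probability p*^k·(1−p*)^(3−k).
DDD: Ā=137.8725, payoff=0.0000, prob=0.451998
UDD: Ā=203.0210, payoff=0.0000, prob=0.136969
DUD: Ā=179.2277, payoff=4.9749, prob=0.136969
UUD: Ā=263.9176, payoff=7.3257, prob=0.041506
DDU: Ā=157.5757, payoff=26.6268, prob=0.136969
UDU: Ā=232.0346, payoff=39.2088, prob=0.041506
DUU: Ā=208.2412, payoff=63.0021, prob=0.041506
UUU: Ā=306.6410, payoff=92.7723, prob=0.012578
Price = Σ prob·payoff / R^3 = 10.041707 / 1.030301 = 9.7464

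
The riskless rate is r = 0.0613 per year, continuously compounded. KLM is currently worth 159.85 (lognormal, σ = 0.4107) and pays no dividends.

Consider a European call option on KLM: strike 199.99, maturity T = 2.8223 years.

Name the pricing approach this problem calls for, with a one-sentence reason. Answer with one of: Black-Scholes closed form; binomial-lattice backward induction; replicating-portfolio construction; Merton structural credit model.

framework: Black-Scholes closed form

Key observation: everything needed for the exact continuous-time valuation of the European call on KLM (strike 199.99) is given, and no feature rules the closed form out.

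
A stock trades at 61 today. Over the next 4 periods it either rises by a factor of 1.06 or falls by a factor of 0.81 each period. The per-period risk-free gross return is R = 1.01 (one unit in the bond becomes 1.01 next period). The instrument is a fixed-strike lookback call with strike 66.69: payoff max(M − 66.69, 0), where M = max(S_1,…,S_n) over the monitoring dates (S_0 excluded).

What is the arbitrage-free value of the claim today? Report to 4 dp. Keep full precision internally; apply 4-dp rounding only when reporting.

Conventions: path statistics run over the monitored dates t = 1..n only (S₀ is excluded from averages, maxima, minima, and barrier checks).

price = 4.8768

Set p* = 0.8000 (from d < R < u); the path-dependent value is the discounted p*-expectation over all price paths.
Enumerate all 2^4 = 16 price paths (U = up ×1.06, D = down ×0.81); each path with k up-moves has probability p*^k·(1−p*)^(4−k).
DDDD: M=49.4100, payoff=0.0000, prob=0.001600
UDDD: M=64.6600, payoff=0.0000, prob=0.006400
DUDD: M=52.3746, payoff=0.0000, prob=0.006400
UUDD: M=68.5396, payoff=1.8496, prob=0.025600
DDUD: M=49.4100, payoff=0.0000, prob=0.006400
UDUD: M=64.6600, payoff=0.0000, prob=0.025600
DUUD: M=55.5171, payoff=0.0000, prob=0.025600
UUUD: M=72.6520, payoff=5.9620, prob=0.102400
DDDU: M=49.4100, payoff=0.0000, prob=0.006400
UDDU: M=64.6600, payoff=0.0000, prob=0.025600
DUDU: M=52.3746, payoff=0.0000, prob=0.025600
UUDU: M=68.5396, payoff=1.8496, prob=0.102400
DDUU: M=49.4100, payoff=0.0000, prob=0.025600
UDUU: M=64.6600, payoff=0.0000, prob=0.102400
DUUU: M=58.8481, payoff=0.0000, prob=0.102400
UUUU: M=77.0111, payoff=10.3211, prob=0.409600
Price = Σ prob·payoff / R^4 = 5.074775 / 1.040604 = 4.8768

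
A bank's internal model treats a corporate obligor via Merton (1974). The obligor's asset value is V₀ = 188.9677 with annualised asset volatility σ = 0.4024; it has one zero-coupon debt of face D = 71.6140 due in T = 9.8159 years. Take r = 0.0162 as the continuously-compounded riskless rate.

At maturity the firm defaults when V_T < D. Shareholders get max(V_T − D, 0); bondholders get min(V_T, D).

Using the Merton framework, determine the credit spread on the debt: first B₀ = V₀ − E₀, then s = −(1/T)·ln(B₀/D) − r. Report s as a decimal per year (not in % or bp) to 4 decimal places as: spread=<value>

spread=0.0226

With assets at 188.9677 and a single debt payment of 71.6140 at 9.8159 years:
d₁ = [ln(V₀/D) + (r + σ²/2)T] / (σ√T)
   = [ln(188.9677/71.6140) + (0.0162 + 0.5·0.4024²)·9.8159] / (0.4024·√9.8159)
   = [0.970286 + 0.953741] / 1.260733 = 1.526118
d₂ = d₁ − σ√T = 1.526118 − 1.260733 = 0.265385
N(d₁) = 0.936510,  N(d₂) = 0.604644,  e^(−rT) = 0.852981
E₀ = V₀·N(d₁) − D·e^(−rT)·N(d₂)
   = 188.9677·0.936510 − 71.6140·0.852981·0.604644 = 140.035192
B₀ = V₀ − E₀ = 188.9677 − 140.035192 = 48.932508
spread = −(1/T)·ln(B₀/D) − r = −(1/9.8159)·ln(48.932508/71.6140) − 0.0162 = 0.02259915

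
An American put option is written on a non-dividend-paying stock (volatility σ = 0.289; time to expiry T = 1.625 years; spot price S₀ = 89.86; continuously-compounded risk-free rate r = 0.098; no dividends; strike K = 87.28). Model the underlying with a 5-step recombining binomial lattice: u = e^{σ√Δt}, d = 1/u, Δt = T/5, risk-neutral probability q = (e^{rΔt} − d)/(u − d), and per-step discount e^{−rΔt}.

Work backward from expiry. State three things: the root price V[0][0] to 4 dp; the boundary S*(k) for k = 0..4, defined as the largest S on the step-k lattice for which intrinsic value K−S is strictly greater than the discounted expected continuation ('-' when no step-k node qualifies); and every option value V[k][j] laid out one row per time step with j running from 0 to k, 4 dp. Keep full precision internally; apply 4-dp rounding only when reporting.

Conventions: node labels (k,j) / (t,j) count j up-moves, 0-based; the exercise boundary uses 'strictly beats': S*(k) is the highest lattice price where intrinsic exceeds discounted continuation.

price = 7.3845
boundary = - - 64.6341 54.8163 64.6341
tree:
7.3845
13.1637 3.2114
22.6459 6.3775 0.8766
32.4637 12.2880 2.0413 0.0000
40.7903 22.6459 4.7536 0.0000 0.0000
47.8520 32.4637 11.0696 0.0000 0.0000 0.0000

Δt=0.32500  u=1.17910  d=0.84810  q=0.55668  discount=0.96865
step 5 (expiry): payoffs max(K−S,0) = 47.8520 32.4637 11.0696 0.0000 0.0000 0.0000
step 4: (k=4,j=0): S=46.4897, K−S=40.7903, hold=38.0542 ⇒ V=40.7903 exercise | (k=4,j=1): S=64.6341, K−S=22.6459, hold=19.9098 ⇒ V=22.6459 exercise | (k=4,j=2): S=89.8600, K−S=0.0000, hold=4.7536 ⇒ V=4.7536 continue | (k=4,j=3): S=124.9313, K−S=0.0000, hold=0.0000 ⇒ V=0.0000 continue | (k=4,j=4): S=173.6904, K−S=0.0000, hold=0.0000 ⇒ V=0.0000 continue  boundary S*=64.6341
step 3: (k=3,j=0): S=54.8163, K−S=32.4637, hold=29.7277 ⇒ V=32.4637 exercise | (k=3,j=1): S=76.2104, K−S=11.0696, hold=12.2880 ⇒ V=12.2880 continue | (k=3,j=2): S=105.9543, K−S=0.0000, hold=2.0413 ⇒ V=2.0413 continue | (k=3,j=3): S=147.3070, K−S=0.0000, hold=0.0000 ⇒ V=0.0000 continue  boundary S*=54.8163
step 2: (k=2,j=0): S=64.6341, K−S=22.6459, hold=20.5668 ⇒ V=22.6459 exercise | (k=2,j=1): S=89.8600, K−S=0.0000, hold=6.3775 ⇒ V=6.3775 continue | (k=2,j=2): S=124.9313, K−S=0.0000, hold=0.8766 ⇒ V=0.8766 continue  boundary S*=64.6341
step 1: (k=1,j=0): S=76.2104, K−S=11.0696, hold=13.1637 ⇒ V=13.1637 continue | (k=1,j=1): S=105.9543, K−S=0.0000, hold=3.2114 ⇒ V=3.2114 continue  boundary S*=-
step 0: (k=0,j=0): S=89.8600, K−S=0.0000, hold=7.3845 ⇒ V=7.3845 continue  boundary S*=-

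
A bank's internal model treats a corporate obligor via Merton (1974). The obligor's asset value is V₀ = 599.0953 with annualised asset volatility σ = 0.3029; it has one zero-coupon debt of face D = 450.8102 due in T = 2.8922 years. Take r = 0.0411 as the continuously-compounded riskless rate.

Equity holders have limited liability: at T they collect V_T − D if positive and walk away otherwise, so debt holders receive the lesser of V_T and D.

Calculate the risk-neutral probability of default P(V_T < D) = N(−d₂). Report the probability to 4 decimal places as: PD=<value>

Apply the equity-as-call identities (strike 450.8102, horizon 2.8922 years):
d₁ = [ln(V₀/D) + (r + σ²/2)T] / (σ√T)
   = [ln(599.0953/450.8102) + (0.0411 + 0.5·0.3029²)·2.8922] / (0.3029·√2.8922)
   = [0.284374 + 0.251547] / 0.515126 = 1.040369
d₂ = d₁ − σ√T = 1.040369 − 0.515126 = 0.525243
risk-neutral PD = N(−d₂) = N(-0.525243) = 0.299707

PD=0.2997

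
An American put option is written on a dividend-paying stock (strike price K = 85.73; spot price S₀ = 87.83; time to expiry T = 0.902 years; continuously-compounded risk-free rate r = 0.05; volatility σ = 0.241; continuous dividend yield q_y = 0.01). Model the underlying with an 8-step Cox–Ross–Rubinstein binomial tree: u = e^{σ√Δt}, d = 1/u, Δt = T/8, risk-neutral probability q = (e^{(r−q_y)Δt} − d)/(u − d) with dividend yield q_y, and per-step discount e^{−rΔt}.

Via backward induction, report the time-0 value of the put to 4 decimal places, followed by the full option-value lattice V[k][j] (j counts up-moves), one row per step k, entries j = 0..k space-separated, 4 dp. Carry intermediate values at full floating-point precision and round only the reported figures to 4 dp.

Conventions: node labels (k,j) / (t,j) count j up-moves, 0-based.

price = 5.6491
tree:
5.6491
8.4092 3.0355
12.1223 4.9020 1.2592
16.8316 7.6905 2.2525 0.3100
22.1875 11.6379 3.9481 0.6332 0.0000
27.1271 16.8316 6.7308 1.2935 0.0000 0.0000
31.6826 22.1875 11.0243 2.6421 0.0000 0.0000 0.0000
35.8840 27.1271 16.8316 5.3970 0.0000 0.0000 0.0000 0.0000
39.7588 31.6826 22.1875 11.0243 0.0000 0.0000 0.0000 0.0000 0.0000

Δt=0.11275, u=1.08429, d=0.92226, q=0.50768, disc=e^(-rΔt)=0.99438
k=8 terminal: V=max(K-S,0) → 39.7588 31.6826 22.1875 11.0243 0.0000 0.0000 0.0000 0.0000 0.0000
k=7: j=0 S=49.8460 intr=35.8840 cont=35.4583 V=35.8840[EX]; j=1 S=58.6029 intr=27.1271 cont=26.7111 V=27.1271[EX]; j=2 S=68.8984 intr=16.8316 cont=16.4273 V=16.8316[EX]; j=3 S=81.0025 intr=4.7275 cont=5.3970 V=5.3970[hold]; j=4 S=95.2330 intr=0.0000 cont=0.0000 V=0.0000[hold]; j=5 S=111.9636 intr=0.0000 cont=0.0000 V=0.0000[hold]; j=6 S=131.6335 intr=0.0000 cont=0.0000 V=0.0000[hold]; j=7 S=154.7589 intr=0.0000 cont=0.0000 V=0.0000[hold]
k=6: j=0 S=54.0474 intr=31.6826 cont=31.2616 V=31.6826[EX]; j=1 S=63.5425 intr=22.1875 cont=21.7772 V=22.1875[EX]; j=2 S=74.7057 intr=11.0243 cont=10.9645 V=11.0243[EX]; j=3 S=87.8300 intr=0.0000 cont=2.6421 V=2.6421[hold]; j=4 S=103.2600 intr=0.0000 cont=0.0000 V=0.0000[hold]; j=5 S=121.4008 intr=0.0000 cont=0.0000 V=0.0000[hold]; j=6 S=142.7286 intr=0.0000 cont=0.0000 V=0.0000[hold]
k=5: j=0 S=58.6029 intr=27.1271 cont=26.7111 V=27.1271[EX]; j=1 S=68.8984 intr=16.8316 cont=16.4273 V=16.8316[EX]; j=2 S=81.0025 intr=4.7275 cont=6.7308 V=6.7308[hold]; j=3 S=95.2330 intr=0.0000 cont=1.2935 V=1.2935[hold]; j=4 S=111.9636 intr=0.0000 cont=0.0000 V=0.0000[hold]; j=5 S=131.6335 intr=0.0000 cont=0.0000 V=0.0000[hold]
k=4: j=0 S=63.5425 intr=22.1875 cont=21.7772 V=22.1875[EX]; j=1 S=74.7057 intr=11.0243 cont=11.6379 V=11.6379[hold]; j=2 S=87.8300 intr=0.0000 cont=3.9481 V=3.9481[hold]; j=3 S=103.2600 intr=0.0000 cont=0.6332 V=0.6332[hold]; j=4 S=121.4008 intr=0.0000 cont=0.0000 V=0.0000[hold]
k=3: j=0 S=68.8984 intr=16.8316 cont=16.7371 V=16.8316[EX]; j=1 S=81.0025 intr=4.7275 cont=7.6905 V=7.6905[hold]; j=2 S=95.2330 intr=0.0000 cont=2.2525 V=2.2525[hold]; j=3 S=111.9636 intr=0.0000 cont=0.3100 V=0.3100[hold]
k=2: j=0 S=74.7057 intr=11.0243 cont=12.1223 V=12.1223[hold]; j=1 S=87.8300 intr=0.0000 cont=4.9020 V=4.9020[hold]; j=2 S=103.2600 intr=0.0000 cont=1.2592 V=1.2592[hold]
k=1: j=0 S=81.0025 intr=4.7275 cont=8.4092 V=8.4092[hold]; j=1 S=95.2330 intr=0.0000 cont=3.0355 V=3.0355[hold]
k=0: j=0 S=87.8300 intr=0.0000 cont=5.6491 V=5.6491[hold]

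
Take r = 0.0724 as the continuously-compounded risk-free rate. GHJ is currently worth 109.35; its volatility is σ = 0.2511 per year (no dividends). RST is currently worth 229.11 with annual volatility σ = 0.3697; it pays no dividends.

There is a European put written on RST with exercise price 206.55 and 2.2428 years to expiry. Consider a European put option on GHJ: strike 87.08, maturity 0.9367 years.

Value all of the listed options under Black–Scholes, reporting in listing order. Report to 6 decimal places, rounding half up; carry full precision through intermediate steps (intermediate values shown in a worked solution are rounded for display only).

[RST put K=206.55]
σ√T = 0.3697·√2.2428 = 0.553662
d₁ = (ln(S/K) + (r+σ²/2)T) / (σ√T) = (ln(229.11/206.55) + (0.0724+0.3697²/2)·2.2428) / 0.553662 = (0.103660 + 0.315650) / 0.553662 = 0.757338
d₂ = d₁ − σ√T = 0.757338 − 0.553662 = 0.203676
e^{−rT} = 0.850119
N(−d₁) = 0.224424,  N(−d₂) = 0.419303
price = K·e^{−rT}·N(−d₂) − S·N(−d₁) = 73.626367 − 51.417716 = 22.208651
[GHJ put K=87.08]
σ√T = 0.2511·√0.9367 = 0.243023
d₁ = (ln(S/K) + (r+σ²/2)T) / (σ√T) = (ln(109.35/87.08) + (0.0724+0.2511²/2)·0.9367) / 0.243023 = (0.227727 + 0.097347) / 0.243023 = 1.337626
d₂ = d₁ − σ√T = 1.337626 − 0.243023 = 1.094603
e^{−rT} = 0.934431
N(−d₁) = 0.090509,  N(−d₂) = 0.136845
price = K·e^{−rT}·N(−d₂) − S·N(−d₁) = 11.135134 − 9.897177 = 1.237957

price(RST put K=206.55) = 22.208651
price(GHJ put K=87.08) = 1.237957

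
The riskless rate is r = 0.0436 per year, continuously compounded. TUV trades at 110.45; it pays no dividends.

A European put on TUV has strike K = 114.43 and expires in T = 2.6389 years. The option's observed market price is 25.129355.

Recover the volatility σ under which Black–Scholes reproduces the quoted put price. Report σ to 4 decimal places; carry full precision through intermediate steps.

sigma = 0.4326

At σ = 0.4326 the Black–Scholes value reproduces the quote:
σ√T = 0.4326·√2.6389 = 0.702745
d₁ = (ln(S/K) + (r+σ²/2)T) / (σ√T) = (ln(110.45/114.43) + (0.0436+0.4326²/2)·2.6389) / 0.702745 = (-0.035400 + 0.361982) / 0.702745 = 0.464722
d₂ = d₁ − σ√T = 0.464722 − 0.702745 = -0.238023
e^{−rT} = 0.891316
N(−d₁) = 0.321065,  N(−d₂) = 0.594069
V = K·e^{−rT}·N(−d₂) − S·N(−d₁) = 60.591016 − 35.461661 = 25.129355 (matching the quote); vega is positive throughout, so no other σ reproduces this price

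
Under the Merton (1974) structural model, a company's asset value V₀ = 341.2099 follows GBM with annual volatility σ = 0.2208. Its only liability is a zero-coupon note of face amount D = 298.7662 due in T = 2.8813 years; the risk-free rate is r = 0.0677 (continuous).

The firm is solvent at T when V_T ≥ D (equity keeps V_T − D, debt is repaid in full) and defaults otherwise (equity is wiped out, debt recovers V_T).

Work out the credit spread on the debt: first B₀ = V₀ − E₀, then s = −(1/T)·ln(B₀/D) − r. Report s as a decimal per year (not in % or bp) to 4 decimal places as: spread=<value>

Work the structural quantities from V₀ = 341.2099 against face 298.7662:
d₁ = [ln(V₀/D) + (r + σ²/2)T] / (σ√T)
   = [ln(341.2099/298.7662) + (0.0677 + 0.5·0.2208²)·2.8813] / (0.2208·√2.8813)
   = [0.132837 + 0.265300] / 0.374795 = 1.062278
d₂ = d₁ − σ√T = 1.062278 − 0.374795 = 0.687483
N(d₁) = 0.855945,  N(d₂) = 0.754111,  e^(−rT) = 0.822782
E₀ = V₀·N(d₁) − D·e^(−rT)·N(d₂)
   = 341.2099·0.855945 − 298.7662·0.822782·0.754111 = 106.681861
B₀ = V₀ − E₀ = 341.2099 − 106.681861 = 234.528039
spread = −(1/T)·ln(B₀/D) − r = −(1/2.8813)·ln(234.528039/298.7662) − 0.0677 = 0.01631978

spread=0.0163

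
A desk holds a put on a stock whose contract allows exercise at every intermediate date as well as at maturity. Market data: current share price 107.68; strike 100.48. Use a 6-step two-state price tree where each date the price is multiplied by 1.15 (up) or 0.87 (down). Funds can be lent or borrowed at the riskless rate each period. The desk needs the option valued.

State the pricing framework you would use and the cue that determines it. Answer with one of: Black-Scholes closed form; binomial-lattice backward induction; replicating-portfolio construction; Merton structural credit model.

framework: binomial-lattice backward induction

Key observation: with exercise allowed before expiry on a discrete up/down model (6 steps from spot 107.68), the strike-100.48 put's value must be rolled back through the tree testing early exercise at each node.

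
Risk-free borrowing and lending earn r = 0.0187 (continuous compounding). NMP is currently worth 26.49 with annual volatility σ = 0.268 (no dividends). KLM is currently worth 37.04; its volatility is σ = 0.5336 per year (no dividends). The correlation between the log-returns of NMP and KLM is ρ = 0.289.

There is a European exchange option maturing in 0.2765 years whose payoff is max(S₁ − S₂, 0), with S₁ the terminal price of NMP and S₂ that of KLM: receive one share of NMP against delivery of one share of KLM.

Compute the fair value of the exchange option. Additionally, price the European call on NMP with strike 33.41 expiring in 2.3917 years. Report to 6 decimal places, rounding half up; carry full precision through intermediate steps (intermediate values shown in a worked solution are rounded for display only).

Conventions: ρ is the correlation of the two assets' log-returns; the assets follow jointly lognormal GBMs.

σ_eff = √(σ₁² + σ₂² − 2ρσ₁σ₂) = √(0.268² + 0.5336² − 2·0.289·0.268·0.5336) = 0.523351
d₁ = (ln(S₁/S₂) + (q₂ − q₁ + σ_eff²/2)T) / (σ_eff√T) = (ln(26.49/37.04) + (0.0 − 0.0 + 0.136948)·0.2765) / 0.275195 = -1.080561
d₂ = d₁ − σ_eff√T = -1.080561 − 0.275195 = -1.355756
N(d₁) = 0.139946,  N(d₂) = 0.087588
V = S₁·e^{−q₁T}·N(d₁) − S₂·e^{−q₂T}·N(d₂) = 3.707176 − 3.244275 = 0.462901
[vanilla: NMP call K=33.41]
σ√T = 0.268·√2.3917 = 0.414465
d₁ = (ln(S/K) + (r+σ²/2)T) / (σ√T) = (ln(26.49/33.41) + (0.0187+0.268²/2)·2.3917) / 0.414465 = (-0.232088 + 0.130616) / 0.414465 = -0.244827
d₂ = d₁ − σ√T = -0.244827 − 0.414465 = -0.659293
e^{−rT} = 0.956261
N(d₁) = 0.403295,  N(d₂) = 0.254854
price = S·N(d₁) − K·e^{−rT}·N(d₂) = 10.683286 − 8.142244 = 2.541042

exchange price = 0.462901
price(NMP call K=33.41) = 2.541042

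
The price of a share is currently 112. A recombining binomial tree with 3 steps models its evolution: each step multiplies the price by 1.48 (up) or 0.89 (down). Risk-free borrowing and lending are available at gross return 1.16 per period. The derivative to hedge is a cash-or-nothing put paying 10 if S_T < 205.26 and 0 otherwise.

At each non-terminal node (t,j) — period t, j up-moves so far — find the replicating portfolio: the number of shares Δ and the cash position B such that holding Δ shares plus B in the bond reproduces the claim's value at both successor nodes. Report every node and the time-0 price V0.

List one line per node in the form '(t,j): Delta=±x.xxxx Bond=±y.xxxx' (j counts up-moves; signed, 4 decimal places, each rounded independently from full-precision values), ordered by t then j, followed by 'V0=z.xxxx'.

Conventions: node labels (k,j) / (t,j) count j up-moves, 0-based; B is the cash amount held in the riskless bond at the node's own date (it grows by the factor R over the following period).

(0,0): Delta=-0.0558 Bond=9.8623
(1,0): Delta=-0.0671 Bond=12.5618
(1,1): Delta=-0.0478 Bond=10.1109
(2,0): Delta=0.0000 Bond=8.6207
(2,1): Delta=-0.1149 Bond=21.6248
(2,2): Delta=0.0000 Bond=0.0000
V0=3.6095

Since d<R<u, set p* = (R−d)/(u−d) = 0.4576; price each node as the discounted p*-expectation of its children.
Payoffs at expiry: V(3,0)=10.0000, V(3,1)=10.0000, V(3,2)=0.0000, V(3,3)=0.0000
  t=2,j=0: stock 88.7152 → up 131.2985 (V=10.0000), down 78.9565 (V=10.0000). Price 8.6207; hedge Δ=0.0000, bond B=8.6207.
  t=2,j=1: stock 147.5264 → up 218.3391 (V=0.0000), down 131.2985 (V=10.0000). Price 4.6756; hedge Δ=-0.1149, bond B=21.6248.
  t=2,j=2: stock 245.3248 → up 363.0807 (V=0.0000), down 218.3391 (V=0.0000). Price 0.0000; hedge Δ=0.0000, bond B=0.0000.
  t=1,j=0: stock 99.6800 → up 147.5264 (V=4.6756), down 88.7152 (V=8.6207). Price 5.8753; hedge Δ=-0.0671, bond B=12.5618.
  t=1,j=1: stock 165.7600 → up 245.3248 (V=0.0000), down 147.5264 (V=4.6756). Price 2.1861; hedge Δ=-0.0478, bond B=10.1109.
  t=0,j=0: stock 112.0000 → up 165.7600 (V=2.1861), down 99.6800 (V=5.8753). Price 3.6095; hedge Δ=-0.0558, bond B=9.8623.
As a check, the time-0 holding Δ(0,0)·S0 + B(0,0) comes to 3.6095 — exactly V0.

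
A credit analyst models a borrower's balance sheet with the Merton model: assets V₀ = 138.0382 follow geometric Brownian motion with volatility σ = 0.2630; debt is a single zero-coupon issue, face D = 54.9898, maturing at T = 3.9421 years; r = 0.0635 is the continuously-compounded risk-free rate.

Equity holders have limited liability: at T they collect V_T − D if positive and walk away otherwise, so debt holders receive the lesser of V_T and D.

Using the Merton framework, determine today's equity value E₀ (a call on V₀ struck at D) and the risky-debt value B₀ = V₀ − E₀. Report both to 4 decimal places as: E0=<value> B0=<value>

E0=95.3952 B0=42.6430

Equity is a call on the firm's assets struck at D = 54.9898:
d₁ = [ln(V₀/D) + (r + σ²/2)T] / (σ√T)
   = [ln(138.0382/54.9898) + (0.0635 + 0.5·0.2630²)·3.9421] / (0.2630·√3.9421)
   = [0.920383 + 0.386659] / 0.522179 = 2.503052
d₂ = d₁ − σ√T = 2.503052 − 0.522179 = 1.980873
N(d₁) = 0.993844,  N(d₂) = 0.976197,  e^(−rT) = 0.778549
E₀ = V₀·N(d₁) − D·e^(−rT)·N(d₂)
   = 138.0382·0.993844 − 54.9898·0.778549·0.976197 = 95.395182
B₀ = V₀ − E₀ = 138.0382 − 95.395182 = 42.643018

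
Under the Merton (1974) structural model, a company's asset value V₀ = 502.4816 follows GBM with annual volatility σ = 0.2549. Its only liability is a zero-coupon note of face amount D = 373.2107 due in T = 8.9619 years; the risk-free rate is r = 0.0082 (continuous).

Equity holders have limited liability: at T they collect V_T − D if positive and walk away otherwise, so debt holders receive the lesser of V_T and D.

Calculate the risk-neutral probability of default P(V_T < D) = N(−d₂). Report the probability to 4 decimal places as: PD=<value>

PD=0.4584

Apply the equity-as-call identities (strike 373.2107, horizon 8.9619 years):
d₁ = [ln(V₀/D) + (r + σ²/2)T] / (σ√T)
   = [ln(502.4816/373.2107) + (0.0082 + 0.5·0.2549²)·8.9619] / (0.2549·√8.9619)
   = [0.297416 + 0.364633] / 0.763080 = 0.867601
d₂ = d₁ − σ√T = 0.867601 − 0.763080 = 0.104521
risk-neutral PD = N(−d₂) = N(-0.104521) = 0.458378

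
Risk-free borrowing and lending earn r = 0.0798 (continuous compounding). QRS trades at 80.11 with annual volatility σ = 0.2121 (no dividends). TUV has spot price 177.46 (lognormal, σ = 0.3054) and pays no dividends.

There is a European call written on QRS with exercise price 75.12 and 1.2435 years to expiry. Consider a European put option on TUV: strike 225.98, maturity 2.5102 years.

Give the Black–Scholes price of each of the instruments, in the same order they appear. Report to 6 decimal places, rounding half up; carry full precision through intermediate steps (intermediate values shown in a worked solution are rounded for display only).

[QRS call K=75.12]
σ√T = 0.2121·√1.2435 = 0.236518
d₁ = (ln(S/K) + (r+σ²/2)T) / (σ√T) = (ln(80.11/75.12) + (0.0798+0.2121²/2)·1.2435) / 0.236518 = (0.064314 + 0.127202) / 0.236518 = 0.809730
d₂ = d₁ − σ√T = 0.809730 − 0.236518 = 0.573212
e^{−rT} = 0.905533
N(d₁) = 0.790952,  N(d₂) = 0.716750
price = S·N(d₁) − K·e^{−rT}·N(d₂) = 63.363191 − 48.755926 = 14.607266
[TUV put K=225.98]
σ√T = 0.3054·√2.5102 = 0.483864
d₁ = (ln(S/K) + (r+σ²/2)T) / (σ√T) = (ln(177.46/225.98) + (0.0798+0.3054²/2)·2.5102) / 0.483864 = (-0.241701 + 0.317376) / 0.483864 = 0.156397
d₂ = d₁ − σ√T = 0.156397 − 0.483864 = -0.327467
e^{−rT} = 0.818474
N(−d₁) = 0.437860,  N(−d₂) = 0.628343
price = K·e^{−rT}·N(−d₂) − S·N(−d₁) = 116.217435 − 77.702651 = 38.514784

price(QRS call K=75.12) = 14.607266
price(TUV put K=225.98) = 38.514784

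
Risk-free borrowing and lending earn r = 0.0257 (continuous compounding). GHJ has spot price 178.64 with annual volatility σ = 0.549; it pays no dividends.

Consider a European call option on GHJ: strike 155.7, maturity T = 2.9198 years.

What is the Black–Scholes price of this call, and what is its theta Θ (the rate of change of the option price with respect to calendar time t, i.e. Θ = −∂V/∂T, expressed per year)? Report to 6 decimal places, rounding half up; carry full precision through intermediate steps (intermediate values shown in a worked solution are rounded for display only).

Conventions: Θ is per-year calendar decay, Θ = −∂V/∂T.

σ√T = 0.549·√2.9198 = 0.938099
d₁ = (ln(S/K) + (r+σ²/2)T) / (σ√T) = (ln(178.64/155.7) + (0.0257+0.549²/2)·2.9198) / 0.938099 = (0.137442 + 0.515054) / 0.938099 = 0.695551
d₂ = d₁ − σ√T = 0.695551 − 0.938099 = -0.242549
e^{−rT} = 0.927707
N(d₁) = 0.756645,  N(d₂) = 0.404177
Call price V = S·N(d₁) − K·e^{−rT}·N(d₂) = 135.167038 − 58.381029 = 76.786009
φ(d₁) = (1/√(2π))·e^{−d₁²/2} = 0.313225
Θ = −S·φ(d₁)·σ/(2√T) − r·K·e^{−rT}·N(d₂) = −8.988780 − 1.500392 = -10.489173

price = 76.786009
Θ = -10.489173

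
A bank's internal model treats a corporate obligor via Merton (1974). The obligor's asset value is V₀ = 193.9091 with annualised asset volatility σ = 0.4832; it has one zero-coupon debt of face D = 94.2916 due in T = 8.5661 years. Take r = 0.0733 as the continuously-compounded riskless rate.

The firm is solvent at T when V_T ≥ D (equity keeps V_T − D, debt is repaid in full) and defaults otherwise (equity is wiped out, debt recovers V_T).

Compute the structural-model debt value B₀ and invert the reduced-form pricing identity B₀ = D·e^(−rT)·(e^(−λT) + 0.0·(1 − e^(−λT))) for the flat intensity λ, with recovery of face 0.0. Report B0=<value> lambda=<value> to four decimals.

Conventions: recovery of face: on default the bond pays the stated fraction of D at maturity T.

Equity is a call on the firm's assets struck at D = 94.2916:
d₁ = [ln(V₀/D) + (r + σ²/2)T] / (σ√T)
   = [ln(193.9091/94.2916) + (0.0733 + 0.5·0.4832²)·8.5661] / (0.4832·√8.5661)
   = [0.720997 + 1.627911] / 1.414225 = 1.660916
d₂ = d₁ − σ√T = 1.660916 − 1.414225 = 0.246691
N(d₁) = 0.951635,  N(d₂) = 0.597426,  e^(−rT) = 0.533714
E₀ = V₀·N(d₁) − D·e^(−rT)·N(d₂)
   = 193.9091·0.951635 − 94.2916·0.533714·0.597426 = 154.465325
B₀ = V₀ − E₀ = 193.9091 − 154.465325 = 39.443775
e^(−λT) = (B₀·e^(rT)/D − 0)/(1 − 0) = (39.4438·1.873663/94.2916 − 0)/1 = 0.78378533
λ = −ln(0.78378533)/8.5661 = 0.028440

B0=39.4438 lambda=0.0284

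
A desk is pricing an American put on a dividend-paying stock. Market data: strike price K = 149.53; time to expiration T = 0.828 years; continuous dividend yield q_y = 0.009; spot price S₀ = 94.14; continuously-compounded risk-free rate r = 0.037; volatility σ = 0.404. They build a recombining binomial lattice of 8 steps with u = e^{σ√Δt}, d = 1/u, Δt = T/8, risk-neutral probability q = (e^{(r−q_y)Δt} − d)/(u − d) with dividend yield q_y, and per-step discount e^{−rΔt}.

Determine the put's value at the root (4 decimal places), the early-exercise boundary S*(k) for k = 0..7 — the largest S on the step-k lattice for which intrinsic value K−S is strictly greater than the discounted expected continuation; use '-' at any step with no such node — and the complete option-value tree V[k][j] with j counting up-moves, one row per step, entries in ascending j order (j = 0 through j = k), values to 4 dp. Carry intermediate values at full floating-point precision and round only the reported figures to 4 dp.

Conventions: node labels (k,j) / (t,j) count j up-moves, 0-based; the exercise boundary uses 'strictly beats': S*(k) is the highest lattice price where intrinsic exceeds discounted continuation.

params: Δt=0.10350 u=1.13880 d=0.87812 q=0.47869 e^(-rΔt)=0.99618
t_8 payoffs: 116.2485 106.3685 93.5557 76.9392 55.3900 27.4437 0.0000 0.0000 0.0000
t_7: node(7,0) S=37.9009 payoff=111.6291 vs cont=111.0928 → 111.6291 [stop]  node(7,1) S=49.1521 payoff=100.3779 vs cont=99.8521 → 100.3779 [stop]  node(7,2) S=63.7434 payoff=85.7866 vs cont=85.2744 → 85.7866 [stop]  node(7,3) S=82.6662 payoff=66.8638 vs cont=66.3693 → 66.8638 [stop]  node(7,4) S=107.2064 payoff=42.3236 vs cont=41.8519 → 42.3236 [stop]  node(7,5) S=139.0315 payoff=10.4985 vs cont=14.2521 → 14.2521 [wait]  node(7,6) S=180.3042 payoff=0.0000 vs cont=0.0000 → 0.0000 [wait]  node(7,7) S=233.8291 payoff=0.0000 vs cont=0.0000 → 0.0000 [wait]  ⇒ S*(7)=107.2064
t_6: node(6,0) S=43.1615 payoff=106.3685 vs cont=105.8372 → 106.3685 [stop]  node(6,1) S=55.9743 payoff=93.5557 vs cont=93.0363 → 93.5557 [stop]  node(6,2) S=72.5908 payoff=76.9392 vs cont=76.4353 → 76.9392 [stop]  node(6,3) S=94.1400 payoff=55.3900 vs cont=54.9061 → 55.3900 [stop]  node(6,4) S=122.0863 payoff=27.4437 vs cont=28.7758 → 28.7758 [wait]  node(6,5) S=158.3287 payoff=0.0000 vs cont=7.4014 → 7.4014 [wait]  node(6,6) S=205.3299 payoff=0.0000 vs cont=0.0000 → 0.0000 [wait]  ⇒ S*(6)=94.1400
t_5: node(5,0) S=49.1521 payoff=100.3779 vs cont=99.8521 → 100.3779 [stop]  node(5,1) S=63.7434 payoff=85.7866 vs cont=85.2744 → 85.7866 [stop]  node(5,2) S=82.6662 payoff=66.8638 vs cont=66.3693 → 66.8638 [stop]  node(5,3) S=107.2064 payoff=42.3236 vs cont=42.4871 → 42.4871 [wait]  node(5,4) S=139.0315 payoff=10.4985 vs cont=18.4733 → 18.4733 [wait]  node(5,5) S=180.3042 payoff=0.0000 vs cont=3.8437 → 3.8437 [wait]  ⇒ S*(5)=82.6662
t_4: node(4,0) S=55.9743 payoff=93.5557 vs cont=93.0363 → 93.5557 [stop]  node(4,1) S=72.5908 payoff=76.9392 vs cont=76.4353 → 76.9392 [stop]  node(4,2) S=94.1400 payoff=55.3900 vs cont=54.9841 → 55.3900 [stop]  node(4,3) S=122.0863 payoff=27.4437 vs cont=30.8736 → 30.8736 [wait]  node(4,4) S=158.3287 payoff=0.0000 vs cont=11.4265 → 11.4265 [wait]  ⇒ S*(4)=94.1400
t_3: node(3,0) S=63.7434 payoff=85.7866 vs cont=85.2744 → 85.7866 [stop]  node(3,1) S=82.6662 payoff=66.8638 vs cont=66.3693 → 66.8638 [stop]  node(3,2) S=107.2064 payoff=42.3236 vs cont=43.4875 → 43.4875 [wait]  node(3,3) S=139.0315 payoff=10.4985 vs cont=21.4821 → 21.4821 [wait]  ⇒ S*(3)=82.6662
t_2: node(2,0) S=72.5908 payoff=76.9392 vs cont=76.4353 → 76.9392 [stop]  node(2,1) S=94.1400 payoff=55.3900 vs cont=55.4611 → 55.4611 [wait]  node(2,2) S=122.0863 payoff=27.4437 vs cont=32.8279 → 32.8279 [wait]  ⇒ S*(2)=72.5908
t_1: node(1,0) S=82.6662 payoff=66.8638 vs cont=66.4032 → 66.8638 [stop]  node(1,1) S=107.2064 payoff=42.3236 vs cont=44.4563 → 44.4563 [wait]  ⇒ S*(1)=82.6662
t_0: node(0,0) S=94.1400 payoff=55.3900 vs cont=55.9231 → 55.9231 [wait]  ⇒ S*(0)=-

price = 55.9231
boundary = - 82.6662 72.5908 82.6662 94.1400 82.6662 94.1400 107.2064
tree:
55.9231
66.8638 44.4563
76.9392 55.4611 32.8279
85.7866 66.8638 43.4875 21.4821
93.5557 76.9392 55.3900 30.8736 11.4265
100.3779 85.7866 66.8638 42.4871 18.4733 3.8437
106.3685 93.5557 76.9392 55.3900 28.7758 7.4014 0.0000
111.6291 100.3779 85.7866 66.8638 42.3236 14.2521 0.0000 0.0000
116.2485 106.3685 93.5557 76.9392 55.3900 27.4437 0.0000 0.0000 0.0000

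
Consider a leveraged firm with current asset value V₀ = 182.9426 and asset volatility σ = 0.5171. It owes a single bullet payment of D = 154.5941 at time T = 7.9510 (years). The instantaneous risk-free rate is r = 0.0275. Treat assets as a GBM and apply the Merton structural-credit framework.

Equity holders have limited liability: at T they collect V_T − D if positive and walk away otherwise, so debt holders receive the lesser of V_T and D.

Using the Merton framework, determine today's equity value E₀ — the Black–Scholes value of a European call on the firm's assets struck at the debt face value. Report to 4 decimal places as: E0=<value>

Apply the equity-as-call identities (strike 154.5941, horizon 7.9510 years):
d₁ = [ln(V₀/D) + (r + σ²/2)T] / (σ√T)
   = [ln(182.9426/154.5941) + (0.0275 + 0.5·0.5171²)·7.9510] / (0.5171·√7.9510)
   = [0.168369 + 1.281671] / 1.458094 = 0.994477
d₂ = d₁ − σ√T = 0.994477 − 1.458094 = -0.463617
N(d₁) = 0.840005,  N(d₂) = 0.321461,  e^(−rT) = 0.803601
E₀ = V₀·N(d₁) − D·e^(−rT)·N(d₂)
   = 182.9426·0.840005 − 154.5941·0.803601·0.321461 = 113.736878

E0=113.7369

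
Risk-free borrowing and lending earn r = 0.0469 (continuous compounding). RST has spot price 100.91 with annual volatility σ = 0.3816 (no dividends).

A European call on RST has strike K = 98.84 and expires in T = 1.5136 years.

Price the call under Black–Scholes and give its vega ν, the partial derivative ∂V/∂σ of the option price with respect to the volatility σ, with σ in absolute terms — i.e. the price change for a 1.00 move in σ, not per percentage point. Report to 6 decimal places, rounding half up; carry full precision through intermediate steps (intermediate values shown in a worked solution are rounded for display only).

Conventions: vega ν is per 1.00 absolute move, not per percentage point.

price = 22.662810
ν = 45.152513

σ√T = 0.3816·√1.5136 = 0.469477
d₁ = (ln(S/K) + (r+σ²/2)T) / (σ√T) = (ln(100.91/98.84) + (0.0469+0.3816²/2)·1.5136) / 0.469477 = (0.020727 + 0.181192) / 0.469477 = 0.430093
d₂ = d₁ − σ√T = 0.430093 − 0.469477 = -0.039384
e^{−rT} = 0.931473
N(d₁) = 0.666436,  N(d₂) = 0.484292
Call price V = S·N(d₁) − K·e^{−rT}·N(d₂) = 67.250059 − 44.587250 = 22.662810
φ(d₁) = (1/√(2π))·e^{−d₁²/2} = 0.363699
ν = S·φ(d₁)·√T = 45.152513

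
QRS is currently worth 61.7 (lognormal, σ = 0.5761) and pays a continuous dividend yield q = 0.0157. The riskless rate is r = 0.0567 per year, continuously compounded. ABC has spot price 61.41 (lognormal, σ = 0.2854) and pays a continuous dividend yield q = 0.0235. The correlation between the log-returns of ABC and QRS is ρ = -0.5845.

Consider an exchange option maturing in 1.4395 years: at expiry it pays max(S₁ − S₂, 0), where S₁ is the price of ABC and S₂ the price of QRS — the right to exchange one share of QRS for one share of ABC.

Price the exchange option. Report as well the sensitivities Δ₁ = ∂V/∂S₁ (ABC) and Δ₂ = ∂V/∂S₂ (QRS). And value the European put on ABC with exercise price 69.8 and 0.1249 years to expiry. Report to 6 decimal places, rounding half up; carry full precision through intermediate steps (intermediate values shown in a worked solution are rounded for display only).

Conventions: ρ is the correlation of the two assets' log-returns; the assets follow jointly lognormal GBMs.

exchange price = 21.032368
Δ1 = 0.651150
Δ2 = -0.307209
price(ABC put K=69.8) = 8.424685

σ_eff = √(σ₁² + σ₂² − 2ρσ₁σ₂) = √(0.2854² + 0.5761² − 2·-0.5845·0.2854·0.5761) = 0.778171
d₁ = (ln(S₁/S₂) + (q₂ − q₁ + σ_eff²/2)T) / (σ_eff√T) = (ln(61.41/61.7) + (0.0157 − 0.0235 + 0.302775)·1.4395) / 0.933643 = 0.449749
d₂ = d₁ − σ_eff√T = 0.449749 − 0.933643 = -0.483894
N(d₁) = 0.673554,  N(d₂) = 0.314231
V = S₁·e^{−q₁T}·N(d₁) − S₂·e^{−q₂T}·N(d₂) = 39.987141 − 18.954773 = 21.032368
Δ₁ = e^{−q₁T}·N(d₁) = 0.651150;  Δ₂ = −e^{−q₂T}·N(d₂) = -0.307209
[vanilla: ABC put K=69.8]
σ√T = 0.2854·√0.1249 = 0.100864
d₁ = (ln(S/K) + (r−q+σ²/2)T) / (σ√T) = (ln(61.41/69.8) + (0.0567−0.0235+0.2854²/2)·0.1249) / 0.100864 = (-0.128061 + 0.009233) / 0.100864 = -1.178103
d₂ = d₁ − σ√T = -1.178103 − 0.100864 = -1.278967
e^{−rT} = 0.992943
e^{−qT} = 0.997069
N(−d₁) = 0.880622,  N(−d₂) = 0.899546
price = K·e^{−rT}·N(−d₂) − S·e^{−qT}·N(−d₁) = 62.345197 − 53.920512 = 8.424685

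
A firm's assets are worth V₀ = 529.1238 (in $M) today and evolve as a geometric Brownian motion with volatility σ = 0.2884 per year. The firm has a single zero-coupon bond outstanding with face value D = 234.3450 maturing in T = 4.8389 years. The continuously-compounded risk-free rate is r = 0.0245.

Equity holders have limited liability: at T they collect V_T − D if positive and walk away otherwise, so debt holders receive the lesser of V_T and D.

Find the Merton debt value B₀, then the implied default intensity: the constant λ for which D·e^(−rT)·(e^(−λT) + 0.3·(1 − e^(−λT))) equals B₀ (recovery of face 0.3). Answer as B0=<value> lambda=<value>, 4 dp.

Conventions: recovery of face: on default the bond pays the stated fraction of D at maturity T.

Equity is a call on the firm's assets struck at D = 234.3450:
d₁ = [ln(V₀/D) + (r + σ²/2)T] / (σ√T)
   = [ln(529.1238/234.3450) + (0.0245 + 0.5·0.2884²)·4.8389] / (0.2884·√4.8389)
   = [0.814428 + 0.319790] / 0.634408 = 1.787837
d₂ = d₁ − σ√T = 1.787837 − 0.634408 = 1.153429
N(d₁) = 0.963099,  N(d₂) = 0.875633,  e^(−rT) = 0.888205
E₀ = V₀·N(d₁) − D·e^(−rT)·N(d₂)
   = 529.1238·0.963099 − 234.3450·0.888205·0.875633 = 327.338757
B₀ = V₀ − E₀ = 529.1238 − 327.338757 = 201.785043
e^(−λT) = (B₀·e^(rT)/D − 0.3)/(1 − 0.3) = (201.7850·1.125867/234.3450 − 0.3)/0.7 = 0.95634027
λ = −ln(0.95634027)/4.8389 = 0.009226

B0=201.7850 lambda=0.0092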